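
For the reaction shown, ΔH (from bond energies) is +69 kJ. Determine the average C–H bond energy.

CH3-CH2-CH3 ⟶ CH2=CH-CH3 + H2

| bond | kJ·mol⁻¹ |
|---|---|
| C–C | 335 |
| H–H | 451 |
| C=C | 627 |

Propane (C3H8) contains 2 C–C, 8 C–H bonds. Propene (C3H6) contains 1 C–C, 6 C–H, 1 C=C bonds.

D(C–H) ≈ 406 kJ/mol

Let D be the C–H bond energy.
Σ(broken) = 2×335 + 8×D = 670 + 8D
Σ(formed) = 1×335 + 6×D + 1×627 + 1×451 = 1413 + 6D
ΔH = Σ(broken) − Σ(formed) = (670 + 8D) − (1413 + 6D) = −743 + 2D
Setting this equal to +69 kJ gives 2D = 812, so D = 406 kJ/mol.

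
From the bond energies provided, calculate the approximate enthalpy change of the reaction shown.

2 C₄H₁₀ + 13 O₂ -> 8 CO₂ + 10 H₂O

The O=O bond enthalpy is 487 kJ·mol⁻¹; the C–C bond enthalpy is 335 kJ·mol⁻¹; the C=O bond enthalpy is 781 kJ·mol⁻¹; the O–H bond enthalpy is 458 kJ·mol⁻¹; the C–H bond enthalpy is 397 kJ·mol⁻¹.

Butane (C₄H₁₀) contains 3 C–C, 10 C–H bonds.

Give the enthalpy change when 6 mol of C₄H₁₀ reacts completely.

Bonds broken (reactants):
  C–C: 6 × 335 = 2010
  C–H: 20 × 397 = 7940
  O=O: 13 × 487 = 6331
  Σ(broken) = 16281 kJ
Bonds formed (products):
  C=O: 16 × 781 = 12496
  O–H: 20 × 458 = 9160
  Σ(formed) = 21656 kJ
ΔH = Σ(broken) − Σ(formed) = 16281 − 21656 = −5375 kJ
For 3× the reaction as written: 3 × (−5375) = −16125 kJ

ΔH = −16125 kJ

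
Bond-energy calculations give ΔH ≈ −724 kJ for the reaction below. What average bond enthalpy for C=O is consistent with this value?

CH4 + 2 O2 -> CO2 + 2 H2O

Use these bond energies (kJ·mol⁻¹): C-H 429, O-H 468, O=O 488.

D(C=O) ≈ 772 kJ/mol

Let D be the C=O bond energy.
Σ(broken) = 4×429 + 2×488 = 2692
Σ(formed) = 2×D + 4×468 = 1872 + 2D
ΔH = Σ(broken) − Σ(formed) = (2692) − (1872 + 2D) = +820 − 2D
Setting this equal to −724 kJ gives 2D = 1544, so D = 772 kJ/mol.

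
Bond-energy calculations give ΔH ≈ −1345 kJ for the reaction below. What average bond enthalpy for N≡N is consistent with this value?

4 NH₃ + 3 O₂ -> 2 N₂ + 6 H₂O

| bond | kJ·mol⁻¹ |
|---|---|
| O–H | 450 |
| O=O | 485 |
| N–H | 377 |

Let D be the N≡N bond energy.
Σ(broken) = 12×377 + 3×485 = 5979
Σ(formed) = 2×D + 12×450 = 5400 + 2D
ΔH = Σ(broken) − Σ(formed) = (5979) − (5400 + 2D) = +579 − 2D
Setting this equal to −1345 kJ gives 2D = 1924, so D = 962 kJ/mol.

D(N≡N) ≈ 962 kJ/mol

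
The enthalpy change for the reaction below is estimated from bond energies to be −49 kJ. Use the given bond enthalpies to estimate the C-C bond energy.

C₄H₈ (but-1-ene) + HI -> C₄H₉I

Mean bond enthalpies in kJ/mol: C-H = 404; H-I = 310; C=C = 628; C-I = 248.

Let D be the C-C bond energy.
Σ(broken) = 2×D + 8×404 + 1×628 + 1×310 = 4170 + 2D
Σ(formed) = 3×D + 9×404 + 1×248 = 3884 + 3D
ΔH = Σ(broken) − Σ(formed) = (4170 + 2D) − (3884 + 3D) = +286 − D
Setting this equal to −49 kJ gives D = 335 kJ/mol.

D(C-C) ≈ 335 kJ/mol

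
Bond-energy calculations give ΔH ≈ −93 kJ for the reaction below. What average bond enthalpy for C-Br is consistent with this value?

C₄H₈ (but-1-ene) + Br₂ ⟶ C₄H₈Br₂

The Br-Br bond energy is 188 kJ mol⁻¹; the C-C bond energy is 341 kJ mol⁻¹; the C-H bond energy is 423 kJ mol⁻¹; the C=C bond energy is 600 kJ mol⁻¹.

Let D be the C-Br bond energy.
Σ(broken) = 1×188 + 2×341 + 8×423 + 1×600 = 4854
Σ(formed) = 2×D + 3×341 + 8×423 = 4407 + 2D
ΔH = Σ(broken) − Σ(formed) = (4854) − (4407 + 2D) = +447 − 2D
Setting this equal to −93 kJ gives 2D = 540, so D = 270 kJ/mol.

D(C-Br) ≈ 270 kJ/mol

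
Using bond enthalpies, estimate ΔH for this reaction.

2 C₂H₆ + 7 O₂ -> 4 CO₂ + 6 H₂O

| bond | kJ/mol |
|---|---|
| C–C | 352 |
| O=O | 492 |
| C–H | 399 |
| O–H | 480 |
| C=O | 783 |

ΔH ≈ −3088 kJ

Bonds broken (reactants):
  C–C: 2 × 352 = 704
  C–H: 12 × 399 = 4788
  O=O: 7 × 492 = 3444
  Σ(broken) = 8936 kJ
Bonds formed (products):
  C=O: 8 × 783 = 6264
  O–H: 12 × 480 = 5760
  Σ(formed) = 12024 kJ
ΔH = Σ(broken) − Σ(formed) = 8936 − 12024 = −3088 kJ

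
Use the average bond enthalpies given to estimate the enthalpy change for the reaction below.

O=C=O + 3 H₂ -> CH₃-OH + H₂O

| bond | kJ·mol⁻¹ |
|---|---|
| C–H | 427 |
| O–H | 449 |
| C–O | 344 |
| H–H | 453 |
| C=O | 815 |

Bonds broken (reactants):
  C=O: 2 × 815 = 1630
  H–H: 3 × 453 = 1359
  Σ(broken) = 2989 kJ
Bonds formed (products):
  C–H: 3 × 427 = 1281
  C–O: 1 × 344 = 344
  O–H: 3 × 449 = 1347
  Σ(formed) = 2972 kJ
ΔH = Σ(broken) − Σ(formed) = 2989 − 2972 = +17 kJ

ΔH ≈ +17 kJ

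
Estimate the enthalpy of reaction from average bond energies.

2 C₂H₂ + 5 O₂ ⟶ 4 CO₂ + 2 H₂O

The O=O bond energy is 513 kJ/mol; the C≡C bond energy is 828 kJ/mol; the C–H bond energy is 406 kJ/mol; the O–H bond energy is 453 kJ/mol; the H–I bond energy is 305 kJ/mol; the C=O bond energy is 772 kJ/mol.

Bonds broken (reactants):
  C≡C: 2 × 828 = 1656
  C–H: 4 × 406 = 1624
  O=O: 5 × 513 = 2565
  Σ(broken) = 5845 kJ
Bonds formed (products):
  C=O: 8 × 772 = 6176
  O–H: 4 × 453 = 1812
  Σ(formed) = 7988 kJ
ΔH = Σ(broken) − Σ(formed) = 5845 − 7988 = −2143 kJ

ΔH ≈ −2143 kJ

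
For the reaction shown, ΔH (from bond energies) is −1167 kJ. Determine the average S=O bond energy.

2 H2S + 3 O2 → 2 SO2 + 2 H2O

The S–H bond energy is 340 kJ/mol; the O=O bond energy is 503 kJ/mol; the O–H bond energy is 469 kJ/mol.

Let D be the S=O bond energy.
Σ(broken) = 3×503 + 4×340 = 2869
Σ(formed) = 4×469 + 4×D = 1876 + 4D
ΔH = Σ(broken) − Σ(formed) = (2869) − (1876 + 4D) = +993 − 4D
Setting this equal to −1167 kJ gives 4D = 2160, so D = 540 kJ/mol.

D(S=O) ≈ 540 kJ/mol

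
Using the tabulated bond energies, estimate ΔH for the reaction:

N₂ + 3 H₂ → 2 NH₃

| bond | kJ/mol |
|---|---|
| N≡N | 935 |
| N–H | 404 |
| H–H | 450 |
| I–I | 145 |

ΔH ≈ −139 kJ

Bonds broken (reactants):
  H–H: 3 × 450 = 1350
  N≡N: 1 × 935 = 935
  Σ(broken) = 2285 kJ
Bonds formed (products):
  N–H: 6 × 404 = 2424
  Σ(formed) = 2424 kJ
ΔH = Σ(broken) − Σ(formed) = 2285 − 2424 = −139 kJ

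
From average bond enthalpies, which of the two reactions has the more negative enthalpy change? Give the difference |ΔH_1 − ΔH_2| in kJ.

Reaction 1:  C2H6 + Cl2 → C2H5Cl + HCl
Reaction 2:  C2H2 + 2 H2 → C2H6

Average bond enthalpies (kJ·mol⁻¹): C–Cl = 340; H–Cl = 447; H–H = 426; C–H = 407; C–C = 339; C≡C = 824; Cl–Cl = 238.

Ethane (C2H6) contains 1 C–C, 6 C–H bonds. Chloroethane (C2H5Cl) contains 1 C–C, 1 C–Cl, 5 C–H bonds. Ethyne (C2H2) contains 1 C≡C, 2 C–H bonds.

Reaction 1:
  Bonds broken (reactants):
    C–C: 1 × 339 = 339
    C–H: 6 × 407 = 2442
    Cl–Cl: 1 × 238 = 238
    Σ(broken) = 3019 kJ
  Bonds formed (products):
    C–C: 1 × 339 = 339
    C–Cl: 1 × 340 = 340
    C–H: 5 × 407 = 2035
    H–Cl: 1 × 447 = 447
    Σ(formed) = 3161 kJ
  ΔH_1 = 3019 − 3161 = −142 kJ
Reaction 2:
  Bonds broken (reactants):
    C≡C: 1 × 824 = 824
    C–H: 2 × 407 = 814
    H–H: 2 × 426 = 852
    Σ(broken) = 2490 kJ
  Bonds formed (products):
    C–C: 1 × 339 = 339
    C–H: 6 × 407 = 2442
    Σ(formed) = 2781 kJ
  ΔH_2 = 2490 − 2781 = −291 kJ
ΔH_1 − ΔH_2 = +149 kJ, so reaction 2 has the more negative ΔH; |ΔH_1 − ΔH_2| = 149 kJ.

Reaction 2, by 149 kJ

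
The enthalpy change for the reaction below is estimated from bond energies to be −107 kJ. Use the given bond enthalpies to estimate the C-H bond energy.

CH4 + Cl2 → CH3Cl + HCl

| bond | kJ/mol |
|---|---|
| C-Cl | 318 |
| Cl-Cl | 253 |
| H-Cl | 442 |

D(C-H) ≈ 400 kJ/mol

Let D be the C-H bond energy.
Σ(broken) = 4×D + 1×253 = 253 + 4D
Σ(formed) = 1×318 + 3×D + 1×442 = 760 + 3D
ΔH = Σ(broken) − Σ(formed) = (253 + 4D) − (760 + 3D) = −507 + D
Setting this equal to −107 kJ gives D = 400 kJ/mol.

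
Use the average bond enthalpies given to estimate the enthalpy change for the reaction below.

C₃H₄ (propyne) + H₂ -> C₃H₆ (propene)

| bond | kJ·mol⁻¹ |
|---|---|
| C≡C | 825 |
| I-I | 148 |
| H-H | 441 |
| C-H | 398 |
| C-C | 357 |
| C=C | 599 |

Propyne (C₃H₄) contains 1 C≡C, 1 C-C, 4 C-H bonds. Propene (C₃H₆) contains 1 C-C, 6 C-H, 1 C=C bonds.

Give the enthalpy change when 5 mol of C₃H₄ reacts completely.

ΔH = −645 kJ

Bonds broken (reactants):
  C≡C: 1 × 825 = 825
  C-C: 1 × 357 = 357
  C-H: 4 × 398 = 1592
  H-H: 1 × 441 = 441
  Σ(broken) = 3215 kJ
Bonds formed (products):
  C-C: 1 × 357 = 357
  C-H: 6 × 398 = 2388
  C=C: 1 × 599 = 599
  Σ(formed) = 3344 kJ
ΔH = Σ(broken) − Σ(formed) = 3215 − 3344 = −129 kJ
For 5× the reaction as written: 5 × (−129) = −645 kJ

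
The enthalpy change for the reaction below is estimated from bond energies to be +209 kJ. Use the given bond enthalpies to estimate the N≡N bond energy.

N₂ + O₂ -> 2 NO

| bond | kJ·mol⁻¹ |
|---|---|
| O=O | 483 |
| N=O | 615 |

D(N≡N) ≈ 956 kJ/mol

Let D be the N≡N bond energy.
Σ(broken) = 1×D + 1×483 = 483 + D
Σ(formed) = 2×615 = 1230
ΔH = Σ(broken) − Σ(formed) = (483 + D) − (1230) = −747 + D
Setting this equal to +209 kJ gives D = 956 kJ/mol.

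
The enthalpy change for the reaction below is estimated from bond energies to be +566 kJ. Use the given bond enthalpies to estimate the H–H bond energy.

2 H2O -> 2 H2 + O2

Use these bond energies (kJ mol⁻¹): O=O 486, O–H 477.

D(H–H) ≈ 428 kJ/mol

Let D be the H–H bond energy.
Σ(broken) = 4×477 = 1908
Σ(formed) = 2×D + 1×486 = 486 + 2D
ΔH = Σ(broken) − Σ(formed) = (1908) − (486 + 2D) = +1422 − 2D
Setting this equal to +566 kJ gives 2D = 856, so D = 428 kJ/mol.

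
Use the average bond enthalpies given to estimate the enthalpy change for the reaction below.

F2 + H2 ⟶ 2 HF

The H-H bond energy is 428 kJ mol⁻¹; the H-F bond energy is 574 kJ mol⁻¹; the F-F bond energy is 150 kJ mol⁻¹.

ΔH ≈ −570 kJ

Bonds broken (reactants):
  F-F: 1 × 150 = 150
  H-H: 1 × 428 = 428
  Σ(broken) = 578 kJ
Bonds formed (products):
  H-F: 2 × 574 = 1148
  Σ(formed) = 1148 kJ
ΔH = Σ(broken) − Σ(formed) = 578 − 1148 = −570 kJ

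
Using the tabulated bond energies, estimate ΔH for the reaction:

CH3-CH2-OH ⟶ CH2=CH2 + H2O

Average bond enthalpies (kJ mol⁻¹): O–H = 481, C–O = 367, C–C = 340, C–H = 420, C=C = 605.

ΔH ≈ +41 kJ

Bonds broken (reactants):
  C–C: 1 × 340 = 340
  C–H: 5 × 420 = 2100
  C–O: 1 × 367 = 367
  O–H: 1 × 481 = 481
  Σ(broken) = 3288 kJ
Bonds formed (products):
  C–H: 4 × 420 = 1680
  C=C: 1 × 605 = 605
  O–H: 2 × 481 = 962
  Σ(formed) = 3247 kJ
ΔH = Σ(broken) − Σ(formed) = 3288 − 3247 = +41 kJ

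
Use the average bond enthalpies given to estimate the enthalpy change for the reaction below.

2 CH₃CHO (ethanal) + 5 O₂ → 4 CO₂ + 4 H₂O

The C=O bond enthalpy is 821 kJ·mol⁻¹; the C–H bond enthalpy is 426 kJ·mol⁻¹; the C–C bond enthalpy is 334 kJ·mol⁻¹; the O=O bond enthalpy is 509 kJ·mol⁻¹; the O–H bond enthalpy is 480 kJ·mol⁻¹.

ΔH ≈ −2145 kJ

Bonds broken (reactants):
  C–C: 2 × 334 = 668
  C–H: 8 × 426 = 3408
  C=O: 2 × 821 = 1642
  O=O: 5 × 509 = 2545
  Σ(broken) = 8263 kJ
Bonds formed (products):
  C=O: 8 × 821 = 6568
  O–H: 8 × 480 = 3840
  Σ(formed) = 10408 kJ
ΔH = Σ(broken) − Σ(formed) = 8263 − 10408 = −2145 kJ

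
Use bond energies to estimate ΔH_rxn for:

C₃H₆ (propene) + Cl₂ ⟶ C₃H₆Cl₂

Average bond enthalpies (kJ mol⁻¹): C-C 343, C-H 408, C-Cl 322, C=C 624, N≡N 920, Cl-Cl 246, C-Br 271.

ΔH ≈ −117 kJ

Bonds broken (reactants):
  C-C: 1 × 343 = 343
  C-H: 6 × 408 = 2448
  C=C: 1 × 624 = 624
  Cl-Cl: 1 × 246 = 246
  Σ(broken) = 3661 kJ
Bonds formed (products):
  C-C: 2 × 343 = 686
  C-Cl: 2 × 322 = 644
  C-H: 6 × 408 = 2448
  Σ(formed) = 3778 kJ
ΔH = Σ(broken) − Σ(formed) = 3661 − 3778 = −117 kJ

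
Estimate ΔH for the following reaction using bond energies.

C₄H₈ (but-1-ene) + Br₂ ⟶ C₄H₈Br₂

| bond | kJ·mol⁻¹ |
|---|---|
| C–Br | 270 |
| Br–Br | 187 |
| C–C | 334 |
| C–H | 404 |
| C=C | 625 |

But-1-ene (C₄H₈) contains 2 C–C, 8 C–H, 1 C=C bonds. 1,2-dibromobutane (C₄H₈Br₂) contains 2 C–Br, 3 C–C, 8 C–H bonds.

Bonds broken (reactants):
  Br–Br: 1 × 187 = 187
  C–C: 2 × 334 = 668
  C–H: 8 × 404 = 3232
  C=C: 1 × 625 = 625
  Σ(broken) = 4712 kJ
Bonds formed (products):
  C–Br: 2 × 270 = 540
  C–C: 3 × 334 = 1002
  C–H: 8 × 404 = 3232
  Σ(formed) = 4774 kJ
ΔH = Σ(broken) − Σ(formed) = 4712 − 4774 = −62 kJ

ΔH ≈ −62 kJ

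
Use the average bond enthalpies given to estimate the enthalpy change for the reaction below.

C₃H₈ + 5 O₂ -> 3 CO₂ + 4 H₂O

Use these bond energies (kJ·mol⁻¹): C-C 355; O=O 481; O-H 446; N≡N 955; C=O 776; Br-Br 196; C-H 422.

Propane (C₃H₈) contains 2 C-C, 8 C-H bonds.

Bonds broken (reactants):
  C-C: 2 × 355 = 710
  C-H: 8 × 422 = 3376
  O=O: 5 × 481 = 2405
  Σ(broken) = 6491 kJ
Bonds formed (products):
  C=O: 6 × 776 = 4656
  O-H: 8 × 446 = 3568
  Σ(formed) = 8224 kJ
ΔH = Σ(broken) − Σ(formed) = 6491 − 8224 = −1733 kJ

ΔH ≈ −1733 kJ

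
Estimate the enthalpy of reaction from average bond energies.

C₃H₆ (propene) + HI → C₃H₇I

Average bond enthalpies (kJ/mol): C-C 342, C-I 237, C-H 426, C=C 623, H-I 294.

Bonds broken (reactants):
  C-C: 1 × 342 = 342
  C-H: 6 × 426 = 2556
  C=C: 1 × 623 = 623
  H-I: 1 × 294 = 294
  Σ(broken) = 3815 kJ
Bonds formed (products):
  C-C: 2 × 342 = 684
  C-H: 7 × 426 = 2982
  C-I: 1 × 237 = 237
  Σ(formed) = 3903 kJ
ΔH = Σ(broken) − Σ(formed) = 3815 − 3903 = −88 kJ

ΔH ≈ −88 kJ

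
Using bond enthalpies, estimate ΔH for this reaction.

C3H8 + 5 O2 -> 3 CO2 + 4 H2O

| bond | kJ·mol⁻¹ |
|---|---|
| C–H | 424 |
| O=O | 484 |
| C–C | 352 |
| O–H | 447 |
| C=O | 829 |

Bonds broken (reactants):
  C–C: 2 × 352 = 704
  C–H: 8 × 424 = 3392
  O=O: 5 × 484 = 2420
  Σ(broken) = 6516 kJ
Bonds formed (products):
  C=O: 6 × 829 = 4974
  O–H: 8 × 447 = 3576
  Σ(formed) = 8550 kJ
ΔH = Σ(broken) − Σ(formed) = 6516 − 8550 = −2034 kJ

ΔH ≈ −2034 kJ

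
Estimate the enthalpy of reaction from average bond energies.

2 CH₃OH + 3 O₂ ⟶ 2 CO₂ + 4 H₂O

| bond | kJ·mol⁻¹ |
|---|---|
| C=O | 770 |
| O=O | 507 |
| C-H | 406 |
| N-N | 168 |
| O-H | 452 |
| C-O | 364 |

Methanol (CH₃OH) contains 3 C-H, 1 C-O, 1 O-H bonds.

Bonds broken (reactants):
  C-H: 6 × 406 = 2436
  C-O: 2 × 364 = 728
  O-H: 2 × 452 = 904
  O=O: 3 × 507 = 1521
  Σ(broken) = 5589 kJ
Bonds formed (products):
  C=O: 4 × 770 = 3080
  O-H: 8 × 452 = 3616
  Σ(formed) = 6696 kJ
ΔH = Σ(broken) − Σ(formed) = 5589 − 6696 = −1107 kJ

ΔH ≈ −1107 kJ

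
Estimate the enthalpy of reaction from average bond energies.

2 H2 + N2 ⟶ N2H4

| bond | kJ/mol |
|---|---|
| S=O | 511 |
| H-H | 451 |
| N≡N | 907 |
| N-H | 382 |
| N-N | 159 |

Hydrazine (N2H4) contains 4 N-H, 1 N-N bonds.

ΔH ≈ +122 kJ

Bonds broken (reactants):
  H-H: 2 × 451 = 902
  N≡N: 1 × 907 = 907
  Σ(broken) = 1809 kJ
Bonds formed (products):
  N-H: 4 × 382 = 1528
  N-N: 1 × 159 = 159
  Σ(formed) = 1687 kJ
ΔH = Σ(broken) − Σ(formed) = 1809 − 1687 = +122 kJ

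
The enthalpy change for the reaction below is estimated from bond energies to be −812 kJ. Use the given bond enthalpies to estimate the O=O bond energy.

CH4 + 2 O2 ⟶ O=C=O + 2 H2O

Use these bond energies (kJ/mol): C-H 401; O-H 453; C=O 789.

D(O=O) ≈ 487 kJ/mol

Let D be the O=O bond energy.
Σ(broken) = 4×401 + 2×D = 1604 + 2D
Σ(formed) = 2×789 + 4×453 = 3390
ΔH = Σ(broken) − Σ(formed) = (1604 + 2D) − (3390) = −1786 + 2D
Setting this equal to −812 kJ gives 2D = 974, so D = 487 kJ/mol.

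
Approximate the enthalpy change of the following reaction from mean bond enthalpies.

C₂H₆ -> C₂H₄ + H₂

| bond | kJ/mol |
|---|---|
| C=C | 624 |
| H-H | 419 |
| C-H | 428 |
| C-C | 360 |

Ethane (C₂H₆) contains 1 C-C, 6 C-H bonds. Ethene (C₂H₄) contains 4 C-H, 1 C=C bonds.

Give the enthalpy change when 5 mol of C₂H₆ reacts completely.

ΔH = +865 kJ

Bonds broken (reactants):
  C-C: 1 × 360 = 360
  C-H: 6 × 428 = 2568
  Σ(broken) = 2928 kJ
Bonds formed (products):
  C-H: 4 × 428 = 1712
  C=C: 1 × 624 = 624
  H-H: 1 × 419 = 419
  Σ(formed) = 2755 kJ
ΔH = Σ(broken) − Σ(formed) = 2928 − 2755 = +173 kJ
For 5× the reaction as written: 5 × (+173) = +865 kJ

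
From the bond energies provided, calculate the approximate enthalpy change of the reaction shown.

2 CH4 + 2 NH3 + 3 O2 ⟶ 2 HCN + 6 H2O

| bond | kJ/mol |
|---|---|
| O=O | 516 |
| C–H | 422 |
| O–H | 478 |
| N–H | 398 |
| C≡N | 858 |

ΔH ≈ −984 kJ

Bonds broken (reactants):
  C–H: 8 × 422 = 3376
  N–H: 6 × 398 = 2388
  O=O: 3 × 516 = 1548
  Σ(broken) = 7312 kJ
Bonds formed (products):
  C≡N: 2 × 858 = 1716
  C–H: 2 × 422 = 844
  O–H: 12 × 478 = 5736
  Σ(formed) = 8296 kJ
ΔH = Σ(broken) − Σ(formed) = 7312 − 8296 = −984 kJ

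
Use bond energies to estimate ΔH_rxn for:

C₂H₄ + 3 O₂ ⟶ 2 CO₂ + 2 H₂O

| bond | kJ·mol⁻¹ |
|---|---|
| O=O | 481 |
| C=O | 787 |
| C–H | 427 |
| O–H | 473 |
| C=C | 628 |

Bonds broken (reactants):
  C–H: 4 × 427 = 1708
  C=C: 1 × 628 = 628
  O=O: 3 × 481 = 1443
  Σ(broken) = 3779 kJ
Bonds formed (products):
  C=O: 4 × 787 = 3148
  O–H: 4 × 473 = 1892
  Σ(formed) = 5040 kJ
ΔH = Σ(broken) − Σ(formed) = 3779 − 5040 = −1261 kJ

ΔH ≈ −1261 kJ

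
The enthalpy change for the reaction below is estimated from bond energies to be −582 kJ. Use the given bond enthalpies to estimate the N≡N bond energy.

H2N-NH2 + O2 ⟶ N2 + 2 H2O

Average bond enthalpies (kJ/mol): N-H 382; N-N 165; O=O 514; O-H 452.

Let D be the N≡N bond energy.
Σ(broken) = 4×382 + 1×165 + 1×514 = 2207
Σ(formed) = 1×D + 4×452 = 1808 + D
ΔH = Σ(broken) − Σ(formed) = (2207) − (1808 + D) = +399 − D
Setting this equal to −582 kJ gives D = 981 kJ/mol.

D(N≡N) ≈ 981 kJ/mol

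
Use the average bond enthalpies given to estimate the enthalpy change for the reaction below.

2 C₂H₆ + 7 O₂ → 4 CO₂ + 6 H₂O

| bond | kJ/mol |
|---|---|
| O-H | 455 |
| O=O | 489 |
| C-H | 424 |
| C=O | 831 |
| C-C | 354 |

ΔH ≈ −2889 kJ

Bonds broken (reactants):
  C-C: 2 × 354 = 708
  C-H: 12 × 424 = 5088
  O=O: 7 × 489 = 3423
  Σ(broken) = 9219 kJ
Bonds formed (products):
  C=O: 8 × 831 = 6648
  O-H: 12 × 455 = 5460
  Σ(formed) = 12108 kJ
ΔH = Σ(broken) − Σ(formed) = 9219 − 12108 = −2889 kJ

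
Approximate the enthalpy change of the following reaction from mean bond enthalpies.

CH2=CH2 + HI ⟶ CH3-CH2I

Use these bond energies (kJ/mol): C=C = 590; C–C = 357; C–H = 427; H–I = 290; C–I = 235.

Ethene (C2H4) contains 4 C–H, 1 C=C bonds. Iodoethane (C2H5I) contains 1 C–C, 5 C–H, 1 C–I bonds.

ΔH ≈ −139 kJ

Bonds broken (reactants):
  C–H: 4 × 427 = 1708
  C=C: 1 × 590 = 590
  H–I: 1 × 290 = 290
  Σ(broken) = 2588 kJ
Bonds formed (products):
  C–C: 1 × 357 = 357
  C–H: 5 × 427 = 2135
  C–I: 1 × 235 = 235
  Σ(formed) = 2727 kJ
ΔH = Σ(broken) − Σ(formed) = 2588 − 2727 = −139 kJ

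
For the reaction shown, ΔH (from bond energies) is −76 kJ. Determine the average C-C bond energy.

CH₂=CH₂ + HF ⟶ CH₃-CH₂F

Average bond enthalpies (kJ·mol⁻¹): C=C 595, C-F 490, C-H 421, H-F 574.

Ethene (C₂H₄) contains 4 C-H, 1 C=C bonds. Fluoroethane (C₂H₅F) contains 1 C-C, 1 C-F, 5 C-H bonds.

Let D be the C-C bond energy.
Σ(broken) = 4×421 + 1×595 + 1×574 = 2853
Σ(formed) = 1×D + 1×490 + 5×421 = 2595 + D
ΔH = Σ(broken) − Σ(formed) = (2853) − (2595 + D) = +258 − D
Setting this equal to −76 kJ gives D = 334 kJ/mol.

D(C-C) ≈ 334 kJ/mol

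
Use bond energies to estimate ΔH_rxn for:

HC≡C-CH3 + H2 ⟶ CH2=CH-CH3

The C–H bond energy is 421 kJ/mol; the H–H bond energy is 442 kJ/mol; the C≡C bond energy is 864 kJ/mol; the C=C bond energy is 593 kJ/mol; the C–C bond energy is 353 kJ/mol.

Bonds broken (reactants):
  C≡C: 1 × 864 = 864
  C–C: 1 × 353 = 353
  C–H: 4 × 421 = 1684
  H–H: 1 × 442 = 442
  Σ(broken) = 3343 kJ
Bonds formed (products):
  C–C: 1 × 353 = 353
  C–H: 6 × 421 = 2526
  C=C: 1 × 593 = 593
  Σ(formed) = 3472 kJ
ΔH = Σ(broken) − Σ(formed) = 3343 − 3472 = −129 kJ

ΔH ≈ −129 kJ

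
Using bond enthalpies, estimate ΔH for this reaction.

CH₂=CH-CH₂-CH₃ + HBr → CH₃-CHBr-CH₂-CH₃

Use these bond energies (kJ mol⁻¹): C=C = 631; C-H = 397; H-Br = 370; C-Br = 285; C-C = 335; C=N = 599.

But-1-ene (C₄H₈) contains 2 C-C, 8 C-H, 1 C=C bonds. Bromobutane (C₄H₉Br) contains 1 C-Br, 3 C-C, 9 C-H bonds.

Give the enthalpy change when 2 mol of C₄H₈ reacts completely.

ΔH = −32 kJ

Bonds broken (reactants):
  C-C: 2 × 335 = 670
  C-H: 8 × 397 = 3176
  C=C: 1 × 631 = 631
  H-Br: 1 × 370 = 370
  Σ(broken) = 4847 kJ
Bonds formed (products):
  C-Br: 1 × 285 = 285
  C-C: 3 × 335 = 1005
  C-H: 9 × 397 = 3573
  Σ(formed) = 4863 kJ
ΔH = Σ(broken) − Σ(formed) = 4847 − 4863 = −16 kJ
For 2× the reaction as written: 2 × (−16) = −32 kJ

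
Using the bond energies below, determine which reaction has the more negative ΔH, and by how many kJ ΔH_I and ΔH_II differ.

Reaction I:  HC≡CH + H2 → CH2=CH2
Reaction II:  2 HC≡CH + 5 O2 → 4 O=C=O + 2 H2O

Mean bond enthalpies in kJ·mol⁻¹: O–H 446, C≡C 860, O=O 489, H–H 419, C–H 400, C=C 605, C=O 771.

Reaction I:
  Bonds broken (reactants):
    C≡C: 1 × 860 = 860
    C–H: 2 × 400 = 800
    H–H: 1 × 419 = 419
    Σ(broken) = 2079 kJ
  Bonds formed (products):
    C–H: 4 × 400 = 1600
    C=C: 1 × 605 = 605
    Σ(formed) = 2205 kJ
  ΔH_I = 2079 − 2205 = −126 kJ
Reaction II:
  Bonds broken (reactants):
    C≡C: 2 × 860 = 1720
    C–H: 4 × 400 = 1600
    O=O: 5 × 489 = 2445
    Σ(broken) = 5765 kJ
  Bonds formed (products):
    C=O: 8 × 771 = 6168
    O–H: 4 × 446 = 1784
    Σ(formed) = 7952 kJ
  ΔH_II = 5765 − 7952 = −2187 kJ
ΔH_I − ΔH_II = +2061 kJ, so reaction II has the more negative ΔH; |ΔH_I − ΔH_II| = 2061 kJ.

Reaction II, by 2061 kJ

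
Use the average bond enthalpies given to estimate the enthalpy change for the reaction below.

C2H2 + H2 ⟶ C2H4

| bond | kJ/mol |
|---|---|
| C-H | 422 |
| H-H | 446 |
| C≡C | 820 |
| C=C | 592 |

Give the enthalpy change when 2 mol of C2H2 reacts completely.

ΔH = −340 kJ

Bonds broken (reactants):
  C≡C: 1 × 820 = 820
  C-H: 2 × 422 = 844
  H-H: 1 × 446 = 446
  Σ(broken) = 2110 kJ
Bonds formed (products):
  C-H: 4 × 422 = 1688
  C=C: 1 × 592 = 592
  Σ(formed) = 2280 kJ
ΔH = Σ(broken) − Σ(formed) = 2110 − 2280 = −170 kJ
For 2× the reaction as written: 2 × (−170) = −340 kJ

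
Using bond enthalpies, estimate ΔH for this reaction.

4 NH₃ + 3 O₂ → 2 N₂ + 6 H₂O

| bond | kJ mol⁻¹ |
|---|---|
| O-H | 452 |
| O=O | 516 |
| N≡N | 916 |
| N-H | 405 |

Bonds broken (reactants):
  N-H: 12 × 405 = 4860
  O=O: 3 × 516 = 1548
  Σ(broken) = 6408 kJ
Bonds formed (products):
  N≡N: 2 × 916 = 1832
  O-H: 12 × 452 = 5424
  Σ(formed) = 7256 kJ
ΔH = Σ(broken) − Σ(formed) = 6408 − 7256 = −848 kJ

ΔH ≈ −848 kJ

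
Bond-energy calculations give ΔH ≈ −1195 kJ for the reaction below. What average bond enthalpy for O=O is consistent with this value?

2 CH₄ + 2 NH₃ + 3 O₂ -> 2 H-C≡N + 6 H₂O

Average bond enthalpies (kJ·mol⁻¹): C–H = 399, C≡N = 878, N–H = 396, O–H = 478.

Let D be the O=O bond energy.
Σ(broken) = 8×399 + 6×396 + 3×D = 5568 + 3D
Σ(formed) = 2×878 + 2×399 + 12×478 = 8290
ΔH = Σ(broken) − Σ(formed) = (5568 + 3D) − (8290) = −2722 + 3D
Setting this equal to −1195 kJ gives 3D = 1527, so D = 509 kJ/mol.

D(O=O) ≈ 509 kJ/mol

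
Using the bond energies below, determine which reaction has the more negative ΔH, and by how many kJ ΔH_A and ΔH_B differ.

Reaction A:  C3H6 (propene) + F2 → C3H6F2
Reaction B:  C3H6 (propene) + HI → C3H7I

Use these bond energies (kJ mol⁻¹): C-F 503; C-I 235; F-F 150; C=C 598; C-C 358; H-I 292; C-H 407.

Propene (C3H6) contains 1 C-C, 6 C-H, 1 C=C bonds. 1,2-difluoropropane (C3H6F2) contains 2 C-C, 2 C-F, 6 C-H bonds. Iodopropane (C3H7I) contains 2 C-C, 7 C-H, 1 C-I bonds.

Reaction A:
  Bonds broken (reactants):
    C-C: 1 × 358 = 358
    C-H: 6 × 407 = 2442
    C=C: 1 × 598 = 598
    F-F: 1 × 150 = 150
    Σ(broken) = 3548 kJ
  Bonds formed (products):
    C-C: 2 × 358 = 716
    C-F: 2 × 503 = 1006
    C-H: 6 × 407 = 2442
    Σ(formed) = 4164 kJ
  ΔH_A = 3548 − 4164 = −616 kJ
Reaction B:
  Bonds broken (reactants):
    C-C: 1 × 358 = 358
    C-H: 6 × 407 = 2442
    C=C: 1 × 598 = 598
    H-I: 1 × 292 = 292
    Σ(broken) = 3690 kJ
  Bonds formed (products):
    C-C: 2 × 358 = 716
    C-H: 7 × 407 = 2849
    C-I: 1 × 235 = 235
    Σ(formed) = 3800 kJ
  ΔH_B = 3690 − 3800 = −110 kJ
ΔH_A − ΔH_B = −506 kJ, so reaction A has the more negative ΔH; |ΔH_A − ΔH_B| = 506 kJ.

Reaction A, by 506 kJ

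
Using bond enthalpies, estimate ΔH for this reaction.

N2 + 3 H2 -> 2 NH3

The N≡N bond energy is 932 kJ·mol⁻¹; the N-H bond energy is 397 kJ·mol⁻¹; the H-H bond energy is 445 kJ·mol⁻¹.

ΔH ≈ −115 kJ

Bonds broken (reactants):
  H-H: 3 × 445 = 1335
  N≡N: 1 × 932 = 932
  Σ(broken) = 2267 kJ
Bonds formed (products):
  N-H: 6 × 397 = 2382
  Σ(formed) = 2382 kJ
ΔH = Σ(broken) − Σ(formed) = 2267 − 2382 = −115 kJ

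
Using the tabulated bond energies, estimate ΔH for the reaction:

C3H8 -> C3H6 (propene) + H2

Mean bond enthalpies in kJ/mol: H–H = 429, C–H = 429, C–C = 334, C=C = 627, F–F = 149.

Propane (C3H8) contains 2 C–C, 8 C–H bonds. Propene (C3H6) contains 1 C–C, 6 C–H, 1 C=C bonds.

Bonds broken (reactants):
  C–C: 2 × 334 = 668
  C–H: 8 × 429 = 3432
  Σ(broken) = 4100 kJ
Bonds formed (products):
  C–C: 1 × 334 = 334
  C–H: 6 × 429 = 2574
  C=C: 1 × 627 = 627
  H–H: 1 × 429 = 429
  Σ(formed) = 3964 kJ
ΔH = Σ(broken) − Σ(formed) = 4100 − 3964 = +136 kJ

ΔH ≈ +136 kJ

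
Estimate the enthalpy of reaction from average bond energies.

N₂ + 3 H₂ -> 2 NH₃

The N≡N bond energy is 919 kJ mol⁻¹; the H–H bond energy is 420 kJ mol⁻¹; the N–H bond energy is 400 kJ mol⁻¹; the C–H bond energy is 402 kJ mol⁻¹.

ΔH ≈ −221 kJ

Bonds broken (reactants):
  H–H: 3 × 420 = 1260
  N≡N: 1 × 919 = 919
  Σ(broken) = 2179 kJ
Bonds formed (products):
  N–H: 6 × 400 = 2400
  Σ(formed) = 2400 kJ
ΔH = Σ(broken) − Σ(formed) = 2179 − 2400 = −221 kJ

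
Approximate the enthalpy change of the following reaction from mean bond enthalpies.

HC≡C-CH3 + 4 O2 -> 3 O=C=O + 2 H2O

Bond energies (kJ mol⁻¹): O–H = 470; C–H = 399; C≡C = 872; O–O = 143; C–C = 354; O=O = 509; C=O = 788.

ΔH ≈ −1750 kJ

Bonds broken (reactants):
  C≡C: 1 × 872 = 872
  C–C: 1 × 354 = 354
  C–H: 4 × 399 = 1596
  O=O: 4 × 509 = 2036
  Σ(broken) = 4858 kJ
Bonds formed (products):
  C=O: 6 × 788 = 4728
  O–H: 4 × 470 = 1880
  Σ(formed) = 6608 kJ
ΔH = Σ(broken) − Σ(formed) = 4858 − 6608 = −1750 kJ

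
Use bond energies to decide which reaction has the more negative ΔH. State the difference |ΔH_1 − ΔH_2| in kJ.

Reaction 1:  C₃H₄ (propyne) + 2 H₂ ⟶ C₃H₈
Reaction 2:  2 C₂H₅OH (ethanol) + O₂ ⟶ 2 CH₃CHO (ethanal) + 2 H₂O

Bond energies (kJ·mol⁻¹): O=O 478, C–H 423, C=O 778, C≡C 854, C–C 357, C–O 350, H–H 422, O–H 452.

Reaction 1:
  Bonds broken (reactants):
    C≡C: 1 × 854 = 854
    C–C: 1 × 357 = 357
    C–H: 4 × 423 = 1692
    H–H: 2 × 422 = 844
    Σ(broken) = 3747 kJ
  Bonds formed (products):
    C–C: 2 × 357 = 714
    C–H: 8 × 423 = 3384
    Σ(formed) = 4098 kJ
  ΔH_1 = 3747 − 4098 = −351 kJ
Reaction 2:
  Bonds broken (reactants):
    C–C: 2 × 357 = 714
    C–H: 10 × 423 = 4230
    C–O: 2 × 350 = 700
    O–H: 2 × 452 = 904
    O=O: 1 × 478 = 478
    Σ(broken) = 7026 kJ
  Bonds formed (products):
    C–C: 2 × 357 = 714
    C–H: 8 × 423 = 3384
    C=O: 2 × 778 = 1556
    O–H: 4 × 452 = 1808
    Σ(formed) = 7462 kJ
  ΔH_2 = 7026 − 7462 = −436 kJ
ΔH_1 − ΔH_2 = +85 kJ, so reaction 2 has the more negative ΔH; |ΔH_1 − ΔH_2| = 85 kJ.

Reaction 2, by 85 kJ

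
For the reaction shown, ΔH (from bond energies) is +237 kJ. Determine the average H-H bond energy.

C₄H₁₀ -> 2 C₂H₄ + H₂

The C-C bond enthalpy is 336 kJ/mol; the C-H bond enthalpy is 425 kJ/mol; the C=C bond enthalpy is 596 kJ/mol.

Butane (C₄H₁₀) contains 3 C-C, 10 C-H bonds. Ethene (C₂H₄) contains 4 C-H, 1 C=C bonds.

D(H-H) ≈ 429 kJ/mol

Let D be the H-H bond energy.
Σ(broken) = 3×336 + 10×425 = 5258
Σ(formed) = 8×425 + 2×596 + 1×D = 4592 + D
ΔH = Σ(broken) − Σ(formed) = (5258) − (4592 + D) = +666 − D
Setting this equal to +237 kJ gives D = 429 kJ/mol.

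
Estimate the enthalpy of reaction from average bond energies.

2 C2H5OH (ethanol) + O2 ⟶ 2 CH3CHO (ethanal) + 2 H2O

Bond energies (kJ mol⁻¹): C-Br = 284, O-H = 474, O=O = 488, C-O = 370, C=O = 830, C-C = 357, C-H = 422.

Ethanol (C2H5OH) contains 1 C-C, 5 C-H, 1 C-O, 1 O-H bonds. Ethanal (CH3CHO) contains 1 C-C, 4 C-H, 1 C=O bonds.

ΔH ≈ −536 kJ

Bonds broken (reactants):
  C-C: 2 × 357 = 714
  C-H: 10 × 422 = 4220
  C-O: 2 × 370 = 740
  O-H: 2 × 474 = 948
  O=O: 1 × 488 = 488
  Σ(broken) = 7110 kJ
Bonds formed (products):
  C-C: 2 × 357 = 714
  C-H: 8 × 422 = 3376
  C=O: 2 × 830 = 1660
  O-H: 4 × 474 = 1896
  Σ(formed) = 7646 kJ
ΔH = Σ(broken) − Σ(formed) = 7110 − 7646 = −536 kJ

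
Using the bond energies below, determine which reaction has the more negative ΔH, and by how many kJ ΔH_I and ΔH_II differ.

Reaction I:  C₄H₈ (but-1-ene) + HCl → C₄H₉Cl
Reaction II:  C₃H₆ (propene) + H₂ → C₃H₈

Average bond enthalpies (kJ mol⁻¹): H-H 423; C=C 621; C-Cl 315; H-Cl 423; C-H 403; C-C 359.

Reaction I:
  Bonds broken (reactants):
    C-C: 2 × 359 = 718
    C-H: 8 × 403 = 3224
    C=C: 1 × 621 = 621
    H-Cl: 1 × 423 = 423
    Σ(broken) = 4986 kJ
  Bonds formed (products):
    C-C: 3 × 359 = 1077
    C-Cl: 1 × 315 = 315
    C-H: 9 × 403 = 3627
    Σ(formed) = 5019 kJ
  ΔH_I = 4986 − 5019 = −33 kJ
Reaction II:
  Bonds broken (reactants):
    C-C: 1 × 359 = 359
    C-H: 6 × 403 = 2418
    C=C: 1 × 621 = 621
    H-H: 1 × 423 = 423
    Σ(broken) = 3821 kJ
  Bonds formed (products):
    C-C: 2 × 359 = 718
    C-H: 8 × 403 = 3224
    Σ(formed) = 3942 kJ
  ΔH_II = 3821 − 3942 = −121 kJ
ΔH_I − ΔH_II = +88 kJ, so reaction II has the more negative ΔH; |ΔH_I − ΔH_II| = 88 kJ.

Reaction II, by 88 kJ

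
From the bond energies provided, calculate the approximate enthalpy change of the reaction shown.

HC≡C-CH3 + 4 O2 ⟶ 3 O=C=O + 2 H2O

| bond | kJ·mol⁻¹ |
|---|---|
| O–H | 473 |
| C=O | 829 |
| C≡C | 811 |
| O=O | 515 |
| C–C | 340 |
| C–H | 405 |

Bonds broken (reactants):
  C≡C: 1 × 811 = 811
  C–C: 1 × 340 = 340
  C–H: 4 × 405 = 1620
  O=O: 4 × 515 = 2060
  Σ(broken) = 4831 kJ
Bonds formed (products):
  C=O: 6 × 829 = 4974
  O–H: 4 × 473 = 1892
  Σ(formed) = 6866 kJ
ΔH = Σ(broken) − Σ(formed) = 4831 − 6866 = −2035 kJ

ΔH ≈ −2035 kJ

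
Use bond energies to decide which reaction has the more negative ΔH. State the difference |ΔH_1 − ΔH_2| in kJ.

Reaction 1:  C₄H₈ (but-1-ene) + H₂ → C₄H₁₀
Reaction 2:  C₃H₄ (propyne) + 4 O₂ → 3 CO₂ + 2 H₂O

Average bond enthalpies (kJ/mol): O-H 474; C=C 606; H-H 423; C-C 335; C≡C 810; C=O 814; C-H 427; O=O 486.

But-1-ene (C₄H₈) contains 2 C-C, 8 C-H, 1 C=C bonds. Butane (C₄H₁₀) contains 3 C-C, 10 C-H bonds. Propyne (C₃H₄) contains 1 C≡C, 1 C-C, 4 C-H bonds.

Reaction 1:
  Bonds broken (reactants):
    C-C: 2 × 335 = 670
    C-H: 8 × 427 = 3416
    C=C: 1 × 606 = 606
    H-H: 1 × 423 = 423
    Σ(broken) = 5115 kJ
  Bonds formed (products):
    C-C: 3 × 335 = 1005
    C-H: 10 × 427 = 4270
    Σ(formed) = 5275 kJ
  ΔH_1 = 5115 − 5275 = −160 kJ
Reaction 2:
  Bonds broken (reactants):
    C≡C: 1 × 810 = 810
    C-C: 1 × 335 = 335
    C-H: 4 × 427 = 1708
    O=O: 4 × 486 = 1944
    Σ(broken) = 4797 kJ
  Bonds formed (products):
    C=O: 6 × 814 = 4884
    O-H: 4 × 474 = 1896
    Σ(formed) = 6780 kJ
  ΔH_2 = 4797 − 6780 = −1983 kJ
ΔH_1 − ΔH_2 = +1823 kJ, so reaction 2 has the more negative ΔH; |ΔH_1 − ΔH_2| = 1823 kJ.

Reaction 2, by 1823 kJ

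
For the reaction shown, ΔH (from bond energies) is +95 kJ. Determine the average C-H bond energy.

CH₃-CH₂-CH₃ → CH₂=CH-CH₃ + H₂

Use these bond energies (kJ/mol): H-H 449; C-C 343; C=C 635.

D(C-H) ≈ 418 kJ/mol

Let D be the C-H bond energy.
Σ(broken) = 2×343 + 8×D = 686 + 8D
Σ(formed) = 1×343 + 6×D + 1×635 + 1×449 = 1427 + 6D
ΔH = Σ(broken) − Σ(formed) = (686 + 8D) − (1427 + 6D) = −741 + 2D
Setting this equal to +95 kJ gives 2D = 836, so D = 418 kJ/mol.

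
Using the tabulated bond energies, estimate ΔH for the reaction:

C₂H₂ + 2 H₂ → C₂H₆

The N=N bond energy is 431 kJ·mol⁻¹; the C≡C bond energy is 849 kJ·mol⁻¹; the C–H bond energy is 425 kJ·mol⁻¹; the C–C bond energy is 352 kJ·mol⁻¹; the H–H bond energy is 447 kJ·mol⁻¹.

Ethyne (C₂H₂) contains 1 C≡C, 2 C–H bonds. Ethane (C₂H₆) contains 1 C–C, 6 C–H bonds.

ΔH ≈ −309 kJ

Bonds broken (reactants):
  C≡C: 1 × 849 = 849
  C–H: 2 × 425 = 850
  H–H: 2 × 447 = 894
  Σ(broken) = 2593 kJ
Bonds formed (products):
  C–C: 1 × 352 = 352
  C–H: 6 × 425 = 2550
  Σ(formed) = 2902 kJ
ΔH = Σ(broken) − Σ(formed) = 2593 − 2902 = −309 kJ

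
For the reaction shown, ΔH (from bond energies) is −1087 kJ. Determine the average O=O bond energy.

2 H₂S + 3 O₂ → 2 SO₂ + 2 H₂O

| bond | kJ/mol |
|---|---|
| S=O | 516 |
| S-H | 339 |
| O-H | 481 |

Let D be the O=O bond energy.
Σ(broken) = 3×D + 4×339 = 1356 + 3D
Σ(formed) = 4×481 + 4×516 = 3988
ΔH = Σ(broken) − Σ(formed) = (1356 + 3D) − (3988) = −2632 + 3D
Setting this equal to −1087 kJ gives 3D = 1545, so D = 515 kJ/mol.

D(O=O) ≈ 515 kJ/mol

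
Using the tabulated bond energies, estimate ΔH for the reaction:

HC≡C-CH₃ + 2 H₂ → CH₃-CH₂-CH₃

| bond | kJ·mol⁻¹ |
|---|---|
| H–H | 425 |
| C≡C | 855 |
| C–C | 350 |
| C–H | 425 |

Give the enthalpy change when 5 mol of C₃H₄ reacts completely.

Bonds broken (reactants):
  C≡C: 1 × 855 = 855
  C–C: 1 × 350 = 350
  C–H: 4 × 425 = 1700
  H–H: 2 × 425 = 850
  Σ(broken) = 3755 kJ
Bonds formed (products):
  C–C: 2 × 350 = 700
  C–H: 8 × 425 = 3400
  Σ(formed) = 4100 kJ
ΔH = Σ(broken) − Σ(formed) = 3755 − 4100 = −345 kJ
For 5× the reaction as written: 5 × (−345) = −1725 kJ

ΔH = −1725 kJ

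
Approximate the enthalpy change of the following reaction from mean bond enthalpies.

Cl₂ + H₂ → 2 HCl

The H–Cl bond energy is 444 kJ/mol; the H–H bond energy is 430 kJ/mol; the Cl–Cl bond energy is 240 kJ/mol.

ΔH ≈ −218 kJ

Bonds broken (reactants):
  Cl–Cl: 1 × 240 = 240
  H–H: 1 × 430 = 430
  Σ(broken) = 670 kJ
Bonds formed (products):
  H–Cl: 2 × 444 = 888
  Σ(formed) = 888 kJ
ΔH = Σ(broken) − Σ(formed) = 670 − 888 = −218 kJ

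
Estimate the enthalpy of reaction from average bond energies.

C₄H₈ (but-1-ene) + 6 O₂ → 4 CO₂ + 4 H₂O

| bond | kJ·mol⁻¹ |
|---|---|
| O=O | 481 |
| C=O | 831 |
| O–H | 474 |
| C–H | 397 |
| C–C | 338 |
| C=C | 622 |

ΔH ≈ −3080 kJ

Bonds broken (reactants):
  C–C: 2 × 338 = 676
  C–H: 8 × 397 = 3176
  C=C: 1 × 622 = 622
  O=O: 6 × 481 = 2886
  Σ(broken) = 7360 kJ
Bonds formed (products):
  C=O: 8 × 831 = 6648
  O–H: 8 × 474 = 3792
  Σ(formed) = 10440 kJ
ΔH = Σ(broken) − Σ(formed) = 7360 − 10440 = −3080 kJ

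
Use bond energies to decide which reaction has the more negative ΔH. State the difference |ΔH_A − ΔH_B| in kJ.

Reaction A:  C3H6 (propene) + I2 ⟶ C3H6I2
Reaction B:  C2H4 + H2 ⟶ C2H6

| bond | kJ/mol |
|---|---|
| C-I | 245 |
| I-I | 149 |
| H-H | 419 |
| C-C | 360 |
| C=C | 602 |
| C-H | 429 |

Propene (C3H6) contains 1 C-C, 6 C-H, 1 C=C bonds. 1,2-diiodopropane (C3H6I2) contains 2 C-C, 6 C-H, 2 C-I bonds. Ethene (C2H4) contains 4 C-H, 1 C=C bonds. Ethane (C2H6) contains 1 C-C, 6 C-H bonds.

Reaction A:
  Bonds broken (reactants):
    C-C: 1 × 360 = 360
    C-H: 6 × 429 = 2574
    C=C: 1 × 602 = 602
    I-I: 1 × 149 = 149
    Σ(broken) = 3685 kJ
  Bonds formed (products):
    C-C: 2 × 360 = 720
    C-H: 6 × 429 = 2574
    C-I: 2 × 245 = 490
    Σ(formed) = 3784 kJ
  ΔH_A = 3685 − 3784 = −99 kJ
Reaction B:
  Bonds broken (reactants):
    C-H: 4 × 429 = 1716
    C=C: 1 × 602 = 602
    H-H: 1 × 419 = 419
    Σ(broken) = 2737 kJ
  Bonds formed (products):
    C-C: 1 × 360 = 360
    C-H: 6 × 429 = 2574
    Σ(formed) = 2934 kJ
  ΔH_B = 2737 − 2934 = −197 kJ
ΔH_A − ΔH_B = +98 kJ, so reaction B has the more negative ΔH; |ΔH_A − ΔH_B| = 98 kJ.

Reaction B, by 98 kJ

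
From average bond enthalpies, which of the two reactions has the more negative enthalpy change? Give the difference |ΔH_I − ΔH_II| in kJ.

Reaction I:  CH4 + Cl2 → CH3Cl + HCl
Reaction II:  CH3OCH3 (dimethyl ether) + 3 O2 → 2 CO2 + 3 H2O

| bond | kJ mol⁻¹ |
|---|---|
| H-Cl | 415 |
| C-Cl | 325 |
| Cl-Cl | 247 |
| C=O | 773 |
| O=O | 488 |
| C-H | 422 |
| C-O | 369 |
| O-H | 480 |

Reaction II, by 1167 kJ

Reaction I:
  Bonds broken (reactants):
    C-H: 4 × 422 = 1688
    Cl-Cl: 1 × 247 = 247
    Σ(broken) = 1935 kJ
  Bonds formed (products):
    C-Cl: 1 × 325 = 325
    C-H: 3 × 422 = 1266
    H-Cl: 1 × 415 = 415
    Σ(formed) = 2006 kJ
  ΔH_I = 1935 − 2006 = −71 kJ
Reaction II:
  Bonds broken (reactants):
    C-H: 6 × 422 = 2532
    C-O: 2 × 369 = 738
    O=O: 3 × 488 = 1464
    Σ(broken) = 4734 kJ
  Bonds formed (products):
    C=O: 4 × 773 = 3092
    O-H: 6 × 480 = 2880
    Σ(formed) = 5972 kJ
  ΔH_II = 4734 − 5972 = −1238 kJ
ΔH_I − ΔH_II = +1167 kJ, so reaction II has the more negative ΔH; |ΔH_I − ΔH_II| = 1167 kJ.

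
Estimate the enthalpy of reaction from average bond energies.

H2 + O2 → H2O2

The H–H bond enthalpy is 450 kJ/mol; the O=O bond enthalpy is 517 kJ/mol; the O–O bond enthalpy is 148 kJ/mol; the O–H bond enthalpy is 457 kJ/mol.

ΔH ≈ −95 kJ

Bonds broken (reactants):
  H–H: 1 × 450 = 450
  O=O: 1 × 517 = 517
  Σ(broken) = 967 kJ
Bonds formed (products):
  O–H: 2 × 457 = 914
  O–O: 1 × 148 = 148
  Σ(formed) = 1062 kJ
ΔH = Σ(broken) − Σ(formed) = 967 − 1062 = −95 kJ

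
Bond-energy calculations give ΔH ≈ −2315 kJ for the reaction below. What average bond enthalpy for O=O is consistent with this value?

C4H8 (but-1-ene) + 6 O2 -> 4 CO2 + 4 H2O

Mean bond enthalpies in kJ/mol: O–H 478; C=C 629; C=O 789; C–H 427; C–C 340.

D(O=O) ≈ 516 kJ/mol

Let D be the O=O bond energy.
Σ(broken) = 2×340 + 8×427 + 1×629 + 6×D = 4725 + 6D
Σ(formed) = 8×789 + 8×478 = 10136
ΔH = Σ(broken) − Σ(formed) = (4725 + 6D) − (10136) = −5411 + 6D
Setting this equal to −2315 kJ gives 6D = 3096, so D = 516 kJ/mol.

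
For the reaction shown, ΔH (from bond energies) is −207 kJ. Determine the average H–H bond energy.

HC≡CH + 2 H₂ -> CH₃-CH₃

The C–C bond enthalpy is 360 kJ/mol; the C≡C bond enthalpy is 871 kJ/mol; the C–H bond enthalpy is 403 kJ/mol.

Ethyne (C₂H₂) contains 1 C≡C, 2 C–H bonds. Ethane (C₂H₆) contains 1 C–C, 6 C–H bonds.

Let D be the H–H bond energy.
Σ(broken) = 1×871 + 2×403 + 2×D = 1677 + 2D
Σ(formed) = 1×360 + 6×403 = 2778
ΔH = Σ(broken) − Σ(formed) = (1677 + 2D) − (2778) = −1101 + 2D
Setting this equal to −207 kJ gives 2D = 894, so D = 447 kJ/mol.

D(H–H) ≈ 447 kJ/mol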